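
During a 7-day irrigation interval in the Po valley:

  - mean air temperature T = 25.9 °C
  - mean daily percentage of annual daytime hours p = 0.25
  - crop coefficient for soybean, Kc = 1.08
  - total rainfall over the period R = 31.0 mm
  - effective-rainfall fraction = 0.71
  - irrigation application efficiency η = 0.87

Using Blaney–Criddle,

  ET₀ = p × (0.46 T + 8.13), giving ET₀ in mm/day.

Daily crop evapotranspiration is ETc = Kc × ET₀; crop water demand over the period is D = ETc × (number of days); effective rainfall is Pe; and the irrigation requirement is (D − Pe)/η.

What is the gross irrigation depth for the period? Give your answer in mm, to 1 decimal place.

ET₀ = 0.25 × (0.46 × 25.9 + 8.13) = 0.25 × 20.044 = 5.0110 mm/d
ETc = Kc × ET₀ = 1.08 × 5.0110 = 5.4119 mm/d
Crop demand D = ETc × 7 d = 5.4119 × 7 = 37.883 mm
Pe = 0.71 × 31.0 = 22.010 mm
D − Pe = 37.883 − 22.010 = 15.873 mm
Gross irrigation = 15.873 / 0.87 = 18.245 mm

18.2 mm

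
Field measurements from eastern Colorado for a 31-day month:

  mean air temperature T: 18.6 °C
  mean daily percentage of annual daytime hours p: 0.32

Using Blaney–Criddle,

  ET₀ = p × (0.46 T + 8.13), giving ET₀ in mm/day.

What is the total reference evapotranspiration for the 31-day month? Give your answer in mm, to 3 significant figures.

166 mm

ET₀ = 0.32 × (0.46 × 18.6 + 8.13) = 0.32 × 16.686 = 5.3395 mm/d
Monthly total = 5.3395 × 31 = 165.525 mm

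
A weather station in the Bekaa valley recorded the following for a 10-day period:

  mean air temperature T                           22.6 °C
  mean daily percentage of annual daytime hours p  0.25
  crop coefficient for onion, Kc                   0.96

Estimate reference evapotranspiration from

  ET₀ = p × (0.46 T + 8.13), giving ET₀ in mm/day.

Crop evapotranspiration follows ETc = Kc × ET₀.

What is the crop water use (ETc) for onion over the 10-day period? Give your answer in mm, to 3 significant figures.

ET₀ = 0.25 × (0.46 × 22.6 + 8.13) = 0.25 × 18.526 = 4.6315 mm/d
ETc = Kc × ET₀ = 0.96 × 4.6315 = 4.4462 mm/d
Over 10 days: 4.4462 × 10 = 44.462 mm

44.5 mm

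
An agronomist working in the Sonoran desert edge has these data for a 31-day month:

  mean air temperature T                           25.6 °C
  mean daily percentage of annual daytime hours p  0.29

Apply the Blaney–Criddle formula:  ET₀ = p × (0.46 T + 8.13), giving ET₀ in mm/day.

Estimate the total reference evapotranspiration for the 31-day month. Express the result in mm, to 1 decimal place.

179.0 mm

ET₀ = 0.29 × (0.46 × 25.6 + 8.13) = 0.29 × 19.906 = 5.7727 mm/d
Monthly total = 5.7727 × 31 = 178.954 mm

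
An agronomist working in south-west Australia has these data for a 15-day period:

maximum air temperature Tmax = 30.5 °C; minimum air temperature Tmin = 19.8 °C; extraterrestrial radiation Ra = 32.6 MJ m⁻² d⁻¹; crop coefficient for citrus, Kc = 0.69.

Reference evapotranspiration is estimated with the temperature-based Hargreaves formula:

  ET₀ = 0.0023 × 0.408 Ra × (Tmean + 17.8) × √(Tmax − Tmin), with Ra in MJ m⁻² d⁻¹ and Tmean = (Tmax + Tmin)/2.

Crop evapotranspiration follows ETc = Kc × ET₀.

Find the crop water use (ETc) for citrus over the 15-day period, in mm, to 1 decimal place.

44.5 mm

Tmean = (30.5 + 19.8)/2 = 25.15 °C
0.408 Ra = 0.408 × 32.6 = 13.3008 mm/d equivalent
ET₀ = 0.0023 × 13.3008 × (25.15 + 17.8) × √10.7 = 0.0023 × 13.3008 × 42.95 × 3.2711 = 4.2980 mm/d
ETc = Kc × ET₀ = 0.69 × 4.2980 = 2.9656 mm/d
Over 15 days: 2.9656 × 15 = 44.484 mm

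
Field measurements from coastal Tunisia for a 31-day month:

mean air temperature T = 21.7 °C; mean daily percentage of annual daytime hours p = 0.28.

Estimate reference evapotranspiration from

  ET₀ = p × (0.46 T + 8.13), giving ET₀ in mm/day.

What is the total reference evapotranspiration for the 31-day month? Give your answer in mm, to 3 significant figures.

ET₀ = 0.28 × (0.46 × 21.7 + 8.13) = 0.28 × 18.112 = 5.0714 mm/d
Monthly total = 5.0714 × 31 = 157.213 mm

157 mm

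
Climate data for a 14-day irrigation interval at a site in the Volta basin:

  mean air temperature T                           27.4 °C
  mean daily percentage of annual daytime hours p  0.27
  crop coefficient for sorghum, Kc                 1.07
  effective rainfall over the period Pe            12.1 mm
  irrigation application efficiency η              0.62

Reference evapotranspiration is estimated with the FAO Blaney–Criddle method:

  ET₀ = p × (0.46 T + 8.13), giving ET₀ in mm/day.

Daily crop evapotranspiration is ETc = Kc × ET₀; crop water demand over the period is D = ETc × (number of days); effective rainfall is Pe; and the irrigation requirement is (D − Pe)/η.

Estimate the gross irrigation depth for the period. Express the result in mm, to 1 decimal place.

ET₀ = 0.27 × (0.46 × 27.4 + 8.13) = 0.27 × 20.734 = 5.5982 mm/d
ETc = Kc × ET₀ = 1.07 × 5.5982 = 5.9901 mm/d
Crop demand D = ETc × 14 d = 5.9901 × 14 = 83.861 mm
D − Pe = 83.861 − 12.1 = 71.761 mm
Gross irrigation = 71.761 / 0.62 = 115.744 mm

115.7 mm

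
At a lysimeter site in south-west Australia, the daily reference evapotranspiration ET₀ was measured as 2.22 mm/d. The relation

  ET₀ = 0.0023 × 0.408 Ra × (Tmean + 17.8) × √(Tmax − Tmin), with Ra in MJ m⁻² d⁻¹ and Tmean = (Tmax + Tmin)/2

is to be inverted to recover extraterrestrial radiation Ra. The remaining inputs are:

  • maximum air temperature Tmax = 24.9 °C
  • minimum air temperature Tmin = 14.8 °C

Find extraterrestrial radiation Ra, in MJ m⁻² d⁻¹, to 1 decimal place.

19.8 MJ m⁻² d⁻¹

Tmean = (24.9+14.8)/2 = 19.85 °C; ΔT = 10.1
Ra = ET₀ / [0.0023 × 0.408 × (Tmean+17.8) × √ΔT]
   = 2.22 / (0.0023 × 0.408 × 37.65 × 3.1780) = 19.772 MJ m⁻² d⁻¹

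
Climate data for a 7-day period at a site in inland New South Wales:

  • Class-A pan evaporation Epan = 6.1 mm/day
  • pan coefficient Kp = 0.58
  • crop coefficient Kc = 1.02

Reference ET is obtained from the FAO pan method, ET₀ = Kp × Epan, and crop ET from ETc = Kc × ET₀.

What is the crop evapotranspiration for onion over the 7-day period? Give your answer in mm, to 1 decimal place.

25.3 mm

ET₀ = 0.58 × 6.1 = 3.5380 mm/d
ETc = Kc × ET₀ = 1.02 × 3.5380 = 3.6088 mm/d
Over 7 days: 3.6088 × 7 = 25.262 mm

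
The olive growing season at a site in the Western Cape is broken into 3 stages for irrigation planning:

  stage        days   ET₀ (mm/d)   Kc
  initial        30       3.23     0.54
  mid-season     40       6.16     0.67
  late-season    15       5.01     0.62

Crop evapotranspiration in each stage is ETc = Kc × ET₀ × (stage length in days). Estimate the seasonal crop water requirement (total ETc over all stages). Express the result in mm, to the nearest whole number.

264 mm

initial: 0.54 × 3.23 × 30 = 52.33 mm
mid-season: 0.67 × 6.16 × 40 = 165.09 mm
late-season: 0.62 × 5.01 × 15 = 46.59 mm
Seasonal total = 264.01 mm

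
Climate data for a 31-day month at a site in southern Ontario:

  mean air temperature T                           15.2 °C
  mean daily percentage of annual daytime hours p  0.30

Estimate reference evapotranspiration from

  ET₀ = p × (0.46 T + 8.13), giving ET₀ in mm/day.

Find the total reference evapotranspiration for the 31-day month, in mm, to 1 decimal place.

ET₀ = 0.30 × (0.46 × 15.2 + 8.13) = 0.30 × 15.122 = 4.5366 mm/d
Monthly total = 4.5366 × 31 = 140.635 mm

140.6 mm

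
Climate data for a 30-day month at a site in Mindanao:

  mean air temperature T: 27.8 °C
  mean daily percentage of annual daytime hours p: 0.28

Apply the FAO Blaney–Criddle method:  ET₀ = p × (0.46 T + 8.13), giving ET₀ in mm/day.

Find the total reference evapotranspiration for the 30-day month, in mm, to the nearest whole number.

ET₀ = 0.28 × (0.46 × 27.8 + 8.13) = 0.28 × 20.918 = 5.8570 mm/d
Monthly total = 5.8570 × 30 = 175.710 mm

176 mm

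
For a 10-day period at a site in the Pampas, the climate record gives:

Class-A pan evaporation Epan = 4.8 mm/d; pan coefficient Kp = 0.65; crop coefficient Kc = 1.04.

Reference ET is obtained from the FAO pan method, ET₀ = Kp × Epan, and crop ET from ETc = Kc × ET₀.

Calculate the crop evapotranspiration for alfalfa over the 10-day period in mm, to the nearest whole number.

ET₀ = 0.65 × 4.8 = 3.1200 mm/d
ETc = Kc × ET₀ = 1.04 × 3.1200 = 3.2448 mm/d
Over 10 days: 3.2448 × 10 = 32.448 mm

32 mm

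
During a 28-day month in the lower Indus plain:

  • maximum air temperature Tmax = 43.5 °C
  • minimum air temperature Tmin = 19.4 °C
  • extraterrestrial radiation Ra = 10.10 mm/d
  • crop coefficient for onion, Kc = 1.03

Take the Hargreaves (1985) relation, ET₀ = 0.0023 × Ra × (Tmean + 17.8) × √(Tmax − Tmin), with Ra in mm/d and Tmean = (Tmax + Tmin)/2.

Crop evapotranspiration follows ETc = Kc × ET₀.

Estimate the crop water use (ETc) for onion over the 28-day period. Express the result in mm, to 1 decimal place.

Tmean = (43.5 + 19.4)/2 = 31.45 °C
ET₀ = 0.0023 × 10.10 × (31.45 + 17.8) × √24.1 = 0.0023 × 10.10 × 49.25 × 4.9092 = 5.6165 mm/d
ETc = Kc × ET₀ = 1.03 × 5.6165 = 5.7850 mm/d
Over 28 days: 5.7850 × 28 = 161.980 mm

162.0 mm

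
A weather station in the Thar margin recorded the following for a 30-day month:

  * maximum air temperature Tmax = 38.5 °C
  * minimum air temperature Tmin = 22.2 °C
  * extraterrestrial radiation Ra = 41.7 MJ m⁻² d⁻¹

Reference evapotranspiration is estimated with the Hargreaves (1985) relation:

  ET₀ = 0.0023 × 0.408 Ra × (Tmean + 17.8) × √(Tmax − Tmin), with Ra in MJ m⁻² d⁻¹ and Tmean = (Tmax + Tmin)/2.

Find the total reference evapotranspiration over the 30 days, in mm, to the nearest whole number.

Tmean = (38.5 + 22.2)/2 = 30.35 °C
0.408 Ra = 0.408 × 41.7 = 17.0136 mm/d equivalent
ET₀ = 0.0023 × 17.0136 × (30.35 + 17.8) × √16.3 = 0.0023 × 17.0136 × 48.15 × 4.0373 = 7.6070 mm/d
Over 30 days: 7.6070 × 30 = 228.210 mm

228 mm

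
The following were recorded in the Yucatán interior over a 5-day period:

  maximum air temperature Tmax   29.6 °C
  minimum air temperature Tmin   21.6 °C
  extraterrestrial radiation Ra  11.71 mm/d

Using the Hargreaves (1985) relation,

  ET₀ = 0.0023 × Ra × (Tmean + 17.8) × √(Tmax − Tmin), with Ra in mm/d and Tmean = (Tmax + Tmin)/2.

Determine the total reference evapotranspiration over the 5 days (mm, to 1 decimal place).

16.5 mm

Tmean = (29.6 + 21.6)/2 = 25.60 °C
ET₀ = 0.0023 × 11.71 × (25.60 + 17.8) × √8.0 = 0.0023 × 11.71 × 43.40 × 2.8284 = 3.3061 mm/d
Over 5 days: 3.3061 × 5 = 16.531 mm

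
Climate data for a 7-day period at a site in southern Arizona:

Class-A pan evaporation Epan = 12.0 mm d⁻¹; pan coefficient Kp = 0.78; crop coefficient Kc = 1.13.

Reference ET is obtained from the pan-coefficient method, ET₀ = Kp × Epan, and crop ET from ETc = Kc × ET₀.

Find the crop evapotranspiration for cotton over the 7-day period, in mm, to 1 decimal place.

ET₀ = 0.78 × 12.0 = 9.3600 mm/d
ETc = Kc × ET₀ = 1.13 × 9.3600 = 10.5768 mm/d
Over 7 days: 10.5768 × 7 = 74.038 mm

74.0 mm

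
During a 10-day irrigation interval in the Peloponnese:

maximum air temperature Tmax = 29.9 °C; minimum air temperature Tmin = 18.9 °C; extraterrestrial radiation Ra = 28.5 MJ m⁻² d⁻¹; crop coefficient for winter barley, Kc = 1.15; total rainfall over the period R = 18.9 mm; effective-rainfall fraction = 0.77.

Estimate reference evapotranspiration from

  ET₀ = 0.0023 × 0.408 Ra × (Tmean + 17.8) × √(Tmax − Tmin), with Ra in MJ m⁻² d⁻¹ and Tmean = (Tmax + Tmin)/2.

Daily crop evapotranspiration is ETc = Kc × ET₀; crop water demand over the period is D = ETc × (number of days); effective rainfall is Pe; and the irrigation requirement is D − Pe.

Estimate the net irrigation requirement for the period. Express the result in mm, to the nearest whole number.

Tmean = (29.9 + 18.9)/2 = 24.40 °C
0.408 Ra = 0.408 × 28.5 = 11.6280 mm/d equivalent
ET₀ = 0.0023 × 11.6280 × (24.40 + 17.8) × √11.0 = 0.0023 × 11.6280 × 42.20 × 3.3166 = 3.7432 mm/d
ETc = Kc × ET₀ = 1.15 × 3.7432 = 4.3047 mm/d
Crop demand D = ETc × 10 d = 4.3047 × 10 = 43.047 mm
Pe = 0.77 × 18.9 = 14.553 mm
D − Pe = 43.047 − 14.553 = 28.494 mm

28 mm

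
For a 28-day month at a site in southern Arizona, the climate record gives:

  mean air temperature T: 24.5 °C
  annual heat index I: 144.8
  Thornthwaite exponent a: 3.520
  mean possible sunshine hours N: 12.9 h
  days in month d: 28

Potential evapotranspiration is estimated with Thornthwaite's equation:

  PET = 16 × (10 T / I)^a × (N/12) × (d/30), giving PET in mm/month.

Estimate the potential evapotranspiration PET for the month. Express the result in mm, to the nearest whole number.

10T/I = 10 × 24.5 / 144.8 = 1.6920
(10T/I)^a = 1.6920^3.520 = 6.3675
Uncorrected PET = 16 × 6.3675 = 101.880 mm
Correction = (N/12)(d/30) = (12.9/12)(28/30) = 1.0033
PET = 101.880 × 1.0033 = 102.216 mm/month

102 mm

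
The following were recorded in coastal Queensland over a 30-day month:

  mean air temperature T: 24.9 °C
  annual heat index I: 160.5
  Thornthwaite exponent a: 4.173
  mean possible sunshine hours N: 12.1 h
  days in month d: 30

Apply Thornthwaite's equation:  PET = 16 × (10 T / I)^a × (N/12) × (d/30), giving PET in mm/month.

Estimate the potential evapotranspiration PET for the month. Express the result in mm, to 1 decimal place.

100.8 mm

10T/I = 10 × 24.9 / 160.5 = 1.5514
(10T/I)^a = 1.5514^4.173 = 6.2501
Uncorrected PET = 16 × 6.2501 = 100.002 mm
Correction = (N/12)(d/30) = (12.1/12)(30/30) = 1.0083
PET = 100.002 × 1.0083 = 100.832 mm/month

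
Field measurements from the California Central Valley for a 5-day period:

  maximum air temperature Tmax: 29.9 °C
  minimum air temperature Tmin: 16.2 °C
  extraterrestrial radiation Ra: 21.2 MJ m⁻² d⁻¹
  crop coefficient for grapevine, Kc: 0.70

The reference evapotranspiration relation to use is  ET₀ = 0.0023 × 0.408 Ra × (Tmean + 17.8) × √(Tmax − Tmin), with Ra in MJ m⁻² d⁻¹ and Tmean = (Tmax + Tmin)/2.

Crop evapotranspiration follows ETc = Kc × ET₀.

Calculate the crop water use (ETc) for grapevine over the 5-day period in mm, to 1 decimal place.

Tmean = (29.9 + 16.2)/2 = 23.05 °C
0.408 Ra = 0.408 × 21.2 = 8.6496 mm/d equivalent
ET₀ = 0.0023 × 8.6496 × (23.05 + 17.8) × √13.7 = 0.0023 × 8.6496 × 40.85 × 3.7014 = 3.0080 mm/d
ETc = Kc × ET₀ = 0.70 × 3.0080 = 2.1056 mm/d
Over 5 days: 2.1056 × 5 = 10.528 mm

10.5 mm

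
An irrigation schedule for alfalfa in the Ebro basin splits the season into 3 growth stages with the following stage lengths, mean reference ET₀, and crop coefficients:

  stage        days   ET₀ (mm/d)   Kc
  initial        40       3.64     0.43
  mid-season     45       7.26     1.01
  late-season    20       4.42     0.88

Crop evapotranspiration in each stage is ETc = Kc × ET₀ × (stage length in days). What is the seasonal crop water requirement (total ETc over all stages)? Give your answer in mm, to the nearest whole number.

470 mm

initial: 0.43 × 3.64 × 40 = 62.61 mm
mid-season: 1.01 × 7.26 × 45 = 329.97 mm
late-season: 0.88 × 4.42 × 20 = 77.79 mm
Seasonal total = 470.37 mm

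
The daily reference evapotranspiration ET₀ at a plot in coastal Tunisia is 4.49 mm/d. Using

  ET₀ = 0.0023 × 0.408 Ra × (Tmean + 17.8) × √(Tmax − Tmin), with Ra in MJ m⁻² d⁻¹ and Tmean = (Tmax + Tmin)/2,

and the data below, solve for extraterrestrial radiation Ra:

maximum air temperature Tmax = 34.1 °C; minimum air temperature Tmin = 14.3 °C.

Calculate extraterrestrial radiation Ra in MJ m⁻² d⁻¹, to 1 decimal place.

25.6 MJ m⁻² d⁻¹

Tmean = (34.1+14.3)/2 = 24.20 °C; ΔT = 19.8
Ra = ET₀ / [0.0023 × 0.408 × (Tmean+17.8) × √ΔT]
   = 4.49 / (0.0023 × 0.408 × 42.00 × 4.4497) = 25.602 MJ m⁻² d⁻¹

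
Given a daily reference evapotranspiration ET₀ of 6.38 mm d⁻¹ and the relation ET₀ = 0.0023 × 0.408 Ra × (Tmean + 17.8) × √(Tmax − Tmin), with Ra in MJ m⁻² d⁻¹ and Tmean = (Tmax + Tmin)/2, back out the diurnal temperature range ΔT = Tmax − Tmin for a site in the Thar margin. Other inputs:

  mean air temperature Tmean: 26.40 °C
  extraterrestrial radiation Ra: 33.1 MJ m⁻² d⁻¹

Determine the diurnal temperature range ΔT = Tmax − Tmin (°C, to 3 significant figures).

√ΔT = ET₀ / [0.0023 × 0.408 × Ra × (Tmean+17.8)] = 6.38 / (0.0023 × 13.5048 × 44.20) = 4.6471
ΔT = 4.6471² = 21.596 °C

21.6 °C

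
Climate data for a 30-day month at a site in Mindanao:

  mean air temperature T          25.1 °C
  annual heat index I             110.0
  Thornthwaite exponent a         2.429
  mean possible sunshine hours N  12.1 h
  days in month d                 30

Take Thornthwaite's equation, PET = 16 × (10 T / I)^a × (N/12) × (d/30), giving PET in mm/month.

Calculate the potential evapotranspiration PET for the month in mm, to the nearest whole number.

10T/I = 10 × 25.1 / 110.0 = 2.2818
(10T/I)^a = 2.2818^2.429 = 7.4175
Uncorrected PET = 16 × 7.4175 = 118.680 mm
Correction = (N/12)(d/30) = (12.1/12)(30/30) = 1.0083
PET = 118.680 × 1.0083 = 119.665 mm/month

120 mm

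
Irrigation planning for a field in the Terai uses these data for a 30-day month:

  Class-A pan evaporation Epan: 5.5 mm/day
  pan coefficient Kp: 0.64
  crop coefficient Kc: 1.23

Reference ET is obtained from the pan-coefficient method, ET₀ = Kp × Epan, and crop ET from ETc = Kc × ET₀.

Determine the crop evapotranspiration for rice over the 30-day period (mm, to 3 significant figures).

ET₀ = 0.64 × 5.5 = 3.5200 mm/d
ETc = Kc × ET₀ = 1.23 × 3.5200 = 4.3296 mm/d
Over 30 days: 4.3296 × 30 = 129.888 mm

130 mm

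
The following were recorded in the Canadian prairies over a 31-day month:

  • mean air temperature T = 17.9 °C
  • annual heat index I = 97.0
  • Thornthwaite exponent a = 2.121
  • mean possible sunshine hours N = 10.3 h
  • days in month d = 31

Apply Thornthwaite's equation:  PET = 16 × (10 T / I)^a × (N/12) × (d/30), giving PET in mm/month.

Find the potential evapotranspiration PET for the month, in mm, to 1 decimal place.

10T/I = 10 × 17.9 / 97.0 = 1.8454
(10T/I)^a = 1.8454^2.121 = 3.6676
Uncorrected PET = 16 × 3.6676 = 58.682 mm
Correction = (N/12)(d/30) = (10.3/12)(31/30) = 0.8869
PET = 58.682 × 0.8869 = 52.045 mm/month

52.0 mm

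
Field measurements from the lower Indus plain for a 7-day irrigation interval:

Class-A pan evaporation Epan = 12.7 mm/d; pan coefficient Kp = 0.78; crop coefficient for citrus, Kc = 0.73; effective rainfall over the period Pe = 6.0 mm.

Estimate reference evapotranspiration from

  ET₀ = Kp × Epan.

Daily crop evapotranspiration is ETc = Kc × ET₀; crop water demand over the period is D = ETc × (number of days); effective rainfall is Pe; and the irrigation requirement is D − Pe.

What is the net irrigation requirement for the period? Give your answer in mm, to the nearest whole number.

ET₀ = 0.78 × 12.7 = 9.9060 mm/d
ETc = Kc × ET₀ = 0.73 × 9.9060 = 7.2314 mm/d
Crop demand D = ETc × 7 d = 7.2314 × 7 = 50.620 mm
D − Pe = 50.620 − 6.0 = 44.620 mm

45 mm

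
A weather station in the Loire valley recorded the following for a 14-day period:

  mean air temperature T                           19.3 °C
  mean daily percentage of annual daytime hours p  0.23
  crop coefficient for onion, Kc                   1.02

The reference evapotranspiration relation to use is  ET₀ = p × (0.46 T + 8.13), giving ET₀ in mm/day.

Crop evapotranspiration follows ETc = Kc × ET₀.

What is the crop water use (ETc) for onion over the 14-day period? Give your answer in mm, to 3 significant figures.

55.9 mm

ET₀ = 0.23 × (0.46 × 19.3 + 8.13) = 0.23 × 17.008 = 3.9118 mm/d
ETc = Kc × ET₀ = 1.02 × 3.9118 = 3.9900 mm/d
Over 14 days: 3.9900 × 14 = 55.860 mm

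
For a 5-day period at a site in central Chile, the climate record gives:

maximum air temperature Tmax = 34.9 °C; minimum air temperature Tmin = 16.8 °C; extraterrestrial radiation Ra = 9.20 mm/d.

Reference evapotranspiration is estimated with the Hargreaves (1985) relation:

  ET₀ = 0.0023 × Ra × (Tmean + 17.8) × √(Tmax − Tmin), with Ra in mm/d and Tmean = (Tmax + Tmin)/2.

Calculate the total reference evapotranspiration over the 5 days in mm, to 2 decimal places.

19.65 mm

Tmean = (34.9 + 16.8)/2 = 25.85 °C
ET₀ = 0.0023 × 9.20 × (25.85 + 17.8) × √18.1 = 0.0023 × 9.20 × 43.65 × 4.2544 = 3.9295 mm/d
Over 5 days: 3.9295 × 5 = 19.648 mm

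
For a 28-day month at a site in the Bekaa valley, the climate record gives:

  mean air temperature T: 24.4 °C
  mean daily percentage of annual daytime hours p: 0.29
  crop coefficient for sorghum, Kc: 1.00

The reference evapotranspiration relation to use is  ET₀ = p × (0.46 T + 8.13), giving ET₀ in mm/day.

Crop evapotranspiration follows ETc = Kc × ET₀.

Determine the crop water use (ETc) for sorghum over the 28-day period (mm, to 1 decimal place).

ET₀ = 0.29 × (0.46 × 24.4 + 8.13) = 0.29 × 19.354 = 5.6127 mm/d
ETc = Kc × ET₀ = 1.00 × 5.6127 = 5.6127 mm/d
Over 28 days: 5.6127 × 28 = 157.156 mm

157.2 mm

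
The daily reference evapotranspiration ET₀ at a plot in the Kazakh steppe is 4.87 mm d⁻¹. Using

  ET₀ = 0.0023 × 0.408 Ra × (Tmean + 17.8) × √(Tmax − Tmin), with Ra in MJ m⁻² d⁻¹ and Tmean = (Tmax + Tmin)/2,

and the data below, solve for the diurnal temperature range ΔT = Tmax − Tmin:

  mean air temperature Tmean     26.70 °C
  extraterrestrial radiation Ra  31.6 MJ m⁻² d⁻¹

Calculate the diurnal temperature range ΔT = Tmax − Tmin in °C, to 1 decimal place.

√ΔT = ET₀ / [0.0023 × 0.408 × Ra × (Tmean+17.8)] = 4.87 / (0.0023 × 12.8928 × 44.50) = 3.6906
ΔT = 3.6906² = 13.621 °C

13.6 °C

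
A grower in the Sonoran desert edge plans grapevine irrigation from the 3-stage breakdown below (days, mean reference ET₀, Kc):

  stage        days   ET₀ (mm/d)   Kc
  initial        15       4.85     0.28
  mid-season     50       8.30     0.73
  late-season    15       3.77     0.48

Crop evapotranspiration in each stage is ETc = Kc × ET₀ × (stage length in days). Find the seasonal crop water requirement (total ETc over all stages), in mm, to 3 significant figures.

350 mm

initial: 0.28 × 4.85 × 15 = 20.37 mm
mid-season: 0.73 × 8.30 × 50 = 302.95 mm
late-season: 0.48 × 3.77 × 15 = 27.14 mm
Seasonal total = 350.46 mm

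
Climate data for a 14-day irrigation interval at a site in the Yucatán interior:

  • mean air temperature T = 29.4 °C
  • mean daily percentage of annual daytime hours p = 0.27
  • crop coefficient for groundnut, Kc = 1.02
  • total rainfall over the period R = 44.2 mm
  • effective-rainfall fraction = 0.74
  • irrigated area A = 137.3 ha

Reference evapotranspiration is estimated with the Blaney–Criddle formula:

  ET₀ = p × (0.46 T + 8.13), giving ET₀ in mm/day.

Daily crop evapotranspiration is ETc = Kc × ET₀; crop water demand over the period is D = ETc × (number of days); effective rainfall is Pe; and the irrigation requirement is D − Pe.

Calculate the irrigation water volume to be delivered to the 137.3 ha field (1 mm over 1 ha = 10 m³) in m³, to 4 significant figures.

ET₀ = 0.27 × (0.46 × 29.4 + 8.13) = 0.27 × 21.654 = 5.8466 mm/d
ETc = Kc × ET₀ = 1.02 × 5.8466 = 5.9635 mm/d
Crop demand D = ETc × 14 d = 5.9635 × 14 = 83.489 mm
Pe = 0.74 × 44.2 = 32.708 mm
D − Pe = 83.489 − 32.708 = 50.781 mm
Volume = 50.781 mm × 137.3 ha × 10 = 69722.3 m³

69720 m³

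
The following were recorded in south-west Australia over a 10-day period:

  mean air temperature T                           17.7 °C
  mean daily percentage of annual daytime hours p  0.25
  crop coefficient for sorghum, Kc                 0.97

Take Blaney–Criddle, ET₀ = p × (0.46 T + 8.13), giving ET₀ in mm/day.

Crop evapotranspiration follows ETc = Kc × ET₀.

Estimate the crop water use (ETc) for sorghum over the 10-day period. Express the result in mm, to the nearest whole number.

39 mm

ET₀ = 0.25 × (0.46 × 17.7 + 8.13) = 0.25 × 16.272 = 4.0680 mm/d
ETc = Kc × ET₀ = 0.97 × 4.0680 = 3.9460 mm/d
Over 10 days: 3.9460 × 10 = 39.460 mm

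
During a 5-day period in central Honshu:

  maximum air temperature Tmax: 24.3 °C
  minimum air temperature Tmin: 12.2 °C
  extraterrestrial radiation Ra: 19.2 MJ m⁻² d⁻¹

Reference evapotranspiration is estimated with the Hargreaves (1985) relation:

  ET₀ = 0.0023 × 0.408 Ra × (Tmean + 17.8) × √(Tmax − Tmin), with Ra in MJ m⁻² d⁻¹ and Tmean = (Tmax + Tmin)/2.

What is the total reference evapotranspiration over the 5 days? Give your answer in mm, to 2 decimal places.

11.30 mm

Tmean = (24.3 + 12.2)/2 = 18.25 °C
0.408 Ra = 0.408 × 19.2 = 7.8336 mm/d equivalent
ET₀ = 0.0023 × 7.8336 × (18.25 + 17.8) × √12.1 = 0.0023 × 7.8336 × 36.05 × 3.4785 = 2.2594 mm/d
Over 5 days: 2.2594 × 5 = 11.297 mm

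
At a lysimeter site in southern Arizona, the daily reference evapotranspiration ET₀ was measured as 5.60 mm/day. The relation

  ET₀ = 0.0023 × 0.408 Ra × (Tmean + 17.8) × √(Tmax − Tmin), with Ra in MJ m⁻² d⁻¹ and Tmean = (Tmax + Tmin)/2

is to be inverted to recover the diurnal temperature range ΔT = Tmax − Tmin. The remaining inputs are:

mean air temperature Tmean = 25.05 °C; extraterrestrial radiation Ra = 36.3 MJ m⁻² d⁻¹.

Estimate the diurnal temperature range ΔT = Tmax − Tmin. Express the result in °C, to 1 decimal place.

√ΔT = ET₀ / [0.0023 × 0.408 × Ra × (Tmean+17.8)] = 5.60 / (0.0023 × 14.8104 × 42.85) = 3.8366
ΔT = 3.8366² = 14.719 °C

14.7 °C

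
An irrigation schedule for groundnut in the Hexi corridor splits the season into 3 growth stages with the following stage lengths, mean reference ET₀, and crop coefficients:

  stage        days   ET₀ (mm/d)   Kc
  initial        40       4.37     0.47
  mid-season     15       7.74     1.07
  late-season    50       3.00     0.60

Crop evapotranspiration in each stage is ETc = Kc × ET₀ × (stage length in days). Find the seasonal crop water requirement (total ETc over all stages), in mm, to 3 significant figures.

initial: 0.47 × 4.37 × 40 = 82.16 mm
mid-season: 1.07 × 7.74 × 15 = 124.23 mm
late-season: 0.60 × 3.00 × 50 = 90.00 mm
Seasonal total = 296.39 mm

296 mm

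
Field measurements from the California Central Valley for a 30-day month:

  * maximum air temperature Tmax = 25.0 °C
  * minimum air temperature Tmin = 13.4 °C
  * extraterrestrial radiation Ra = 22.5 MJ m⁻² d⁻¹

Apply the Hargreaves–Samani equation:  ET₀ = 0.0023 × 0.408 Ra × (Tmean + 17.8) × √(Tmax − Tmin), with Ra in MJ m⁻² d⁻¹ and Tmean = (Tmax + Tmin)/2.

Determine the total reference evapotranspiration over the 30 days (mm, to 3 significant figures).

Tmean = (25.0 + 13.4)/2 = 19.20 °C
0.408 Ra = 0.408 × 22.5 = 9.1800 mm/d equivalent
ET₀ = 0.0023 × 9.1800 × (19.20 + 17.8) × √11.6 = 0.0023 × 9.1800 × 37.00 × 3.4059 = 2.6608 mm/d
Over 30 days: 2.6608 × 30 = 79.824 mm

79.8 mm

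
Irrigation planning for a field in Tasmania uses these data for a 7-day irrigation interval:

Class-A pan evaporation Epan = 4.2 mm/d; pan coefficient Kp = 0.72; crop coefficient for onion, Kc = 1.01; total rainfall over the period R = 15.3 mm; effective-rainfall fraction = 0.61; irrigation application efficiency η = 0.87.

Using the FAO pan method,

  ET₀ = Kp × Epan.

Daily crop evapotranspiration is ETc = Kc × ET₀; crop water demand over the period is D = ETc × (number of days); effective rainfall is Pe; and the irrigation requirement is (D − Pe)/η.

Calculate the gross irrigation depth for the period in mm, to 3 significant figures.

13.8 mm

ET₀ = 0.72 × 4.2 = 3.0240 mm/d
ETc = Kc × ET₀ = 1.01 × 3.0240 = 3.0542 mm/d
Crop demand D = ETc × 7 d = 3.0542 × 7 = 21.379 mm
Pe = 0.61 × 15.3 = 9.333 mm
D − Pe = 21.379 − 9.333 = 12.046 mm
Gross irrigation = 12.046 / 0.87 = 13.846 mm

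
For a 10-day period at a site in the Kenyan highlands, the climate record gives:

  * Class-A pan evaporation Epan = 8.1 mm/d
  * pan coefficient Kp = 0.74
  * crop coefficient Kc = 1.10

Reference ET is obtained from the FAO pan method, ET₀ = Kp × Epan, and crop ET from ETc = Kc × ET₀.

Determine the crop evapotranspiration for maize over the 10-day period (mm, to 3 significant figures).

65.9 mm

ET₀ = 0.74 × 8.1 = 5.9940 mm/d
ETc = Kc × ET₀ = 1.10 × 5.9940 = 6.5934 mm/d
Over 10 days: 6.5934 × 10 = 65.934 mm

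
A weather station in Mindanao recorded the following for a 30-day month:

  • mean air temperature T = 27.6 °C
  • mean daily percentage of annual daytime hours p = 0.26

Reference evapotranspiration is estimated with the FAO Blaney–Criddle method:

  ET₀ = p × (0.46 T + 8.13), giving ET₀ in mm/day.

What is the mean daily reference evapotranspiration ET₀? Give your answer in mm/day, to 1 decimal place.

ET₀ = 0.26 × (0.46 × 27.6 + 8.13) = 0.26 × 20.826 = 5.4148 mm/d

5.4 mm/day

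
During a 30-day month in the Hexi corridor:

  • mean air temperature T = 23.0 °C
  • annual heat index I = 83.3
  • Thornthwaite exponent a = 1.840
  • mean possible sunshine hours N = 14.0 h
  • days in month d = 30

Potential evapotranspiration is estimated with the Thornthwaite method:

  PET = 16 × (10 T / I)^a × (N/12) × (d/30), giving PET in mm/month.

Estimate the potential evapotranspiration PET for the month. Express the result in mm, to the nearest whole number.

10T/I = 10 × 23.0 / 83.3 = 2.7611
(10T/I)^a = 2.7611^1.840 = 6.4802
Uncorrected PET = 16 × 6.4802 = 103.683 mm
Correction = (N/12)(d/30) = (14.0/12)(30/30) = 1.1667
PET = 103.683 × 1.1667 = 120.967 mm/month

121 mm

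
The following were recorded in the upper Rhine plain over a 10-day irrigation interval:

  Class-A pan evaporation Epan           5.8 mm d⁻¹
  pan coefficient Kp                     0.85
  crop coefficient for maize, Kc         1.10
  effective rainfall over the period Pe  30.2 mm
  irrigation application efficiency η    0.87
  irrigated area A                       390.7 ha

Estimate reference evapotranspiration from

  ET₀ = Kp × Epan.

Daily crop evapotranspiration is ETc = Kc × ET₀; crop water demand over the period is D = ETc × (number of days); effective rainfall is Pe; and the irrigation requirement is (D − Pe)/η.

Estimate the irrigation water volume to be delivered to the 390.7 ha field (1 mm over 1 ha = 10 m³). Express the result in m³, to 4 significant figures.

ET₀ = 0.85 × 5.8 = 4.9300 mm/d
ETc = Kc × ET₀ = 1.10 × 4.9300 = 5.4230 mm/d
Crop demand D = ETc × 10 d = 5.4230 × 10 = 54.230 mm
D − Pe = 54.230 − 30.2 = 24.030 mm
Gross irrigation = 24.030 / 0.87 = 27.621 mm
Volume = 27.621 mm × 390.7 ha × 10 = 107915.2 m³

107900 m³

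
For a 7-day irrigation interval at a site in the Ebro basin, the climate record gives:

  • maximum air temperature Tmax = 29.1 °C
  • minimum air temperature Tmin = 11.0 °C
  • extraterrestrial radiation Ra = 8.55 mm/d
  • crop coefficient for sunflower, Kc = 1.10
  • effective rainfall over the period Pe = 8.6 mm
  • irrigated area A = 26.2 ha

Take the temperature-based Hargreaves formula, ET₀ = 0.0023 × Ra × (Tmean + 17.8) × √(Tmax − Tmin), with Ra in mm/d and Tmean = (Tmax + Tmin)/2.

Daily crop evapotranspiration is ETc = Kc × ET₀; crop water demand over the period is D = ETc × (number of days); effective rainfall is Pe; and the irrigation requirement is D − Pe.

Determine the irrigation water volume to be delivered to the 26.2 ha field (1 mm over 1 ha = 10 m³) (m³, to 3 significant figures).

Tmean = (29.1 + 11.0)/2 = 20.05 °C
ET₀ = 0.0023 × 8.55 × (20.05 + 17.8) × √18.1 = 0.0023 × 8.55 × 37.85 × 4.2544 = 3.1666 mm/d
ETc = Kc × ET₀ = 1.10 × 3.1666 = 3.4833 mm/d
Crop demand D = ETc × 7 d = 3.4833 × 7 = 24.383 mm
D − Pe = 24.383 − 8.6 = 15.783 mm
Volume = 15.783 mm × 26.2 ha × 10 = 4135.1 m³

4140 m³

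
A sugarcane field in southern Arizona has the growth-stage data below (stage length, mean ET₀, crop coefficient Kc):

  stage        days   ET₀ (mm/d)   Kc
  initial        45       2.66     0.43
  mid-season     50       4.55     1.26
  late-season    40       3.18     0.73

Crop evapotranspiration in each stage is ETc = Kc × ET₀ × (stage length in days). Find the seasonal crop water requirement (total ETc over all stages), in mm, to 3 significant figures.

initial: 0.43 × 2.66 × 45 = 51.47 mm
mid-season: 1.26 × 4.55 × 50 = 286.65 mm
late-season: 0.73 × 3.18 × 40 = 92.86 mm
Seasonal total = 430.98 mm

431 mm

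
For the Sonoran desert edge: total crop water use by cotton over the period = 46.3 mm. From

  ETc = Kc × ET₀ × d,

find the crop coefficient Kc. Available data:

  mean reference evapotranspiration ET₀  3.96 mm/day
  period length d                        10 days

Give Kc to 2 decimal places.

1.17

ETc = Kc × ET₀ × d  ⇒  Kc = ETc / (ET₀ × d)
Kc = 46.3 / (3.96 × 10) = 46.3 / 39.60 = 1.1692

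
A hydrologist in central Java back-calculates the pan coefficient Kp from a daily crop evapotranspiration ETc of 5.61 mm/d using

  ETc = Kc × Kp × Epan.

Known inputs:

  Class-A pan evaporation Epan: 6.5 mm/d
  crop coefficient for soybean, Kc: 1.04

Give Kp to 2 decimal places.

ETc = Kc × Kp × Epan  ⇒  Kp = ETc / (Kc × Epan)
Kp = 5.61 / (1.04 × 6.5) = 5.61 / 6.760 = 0.8299

0.83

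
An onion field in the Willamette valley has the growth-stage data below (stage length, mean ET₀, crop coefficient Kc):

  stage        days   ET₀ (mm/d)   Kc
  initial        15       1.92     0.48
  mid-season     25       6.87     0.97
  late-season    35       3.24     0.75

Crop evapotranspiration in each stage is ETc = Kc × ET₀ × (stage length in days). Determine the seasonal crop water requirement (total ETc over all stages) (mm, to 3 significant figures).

initial: 0.48 × 1.92 × 15 = 13.82 mm
mid-season: 0.97 × 6.87 × 25 = 166.60 mm
late-season: 0.75 × 3.24 × 35 = 85.05 mm
Seasonal total = 265.47 mm

265 mm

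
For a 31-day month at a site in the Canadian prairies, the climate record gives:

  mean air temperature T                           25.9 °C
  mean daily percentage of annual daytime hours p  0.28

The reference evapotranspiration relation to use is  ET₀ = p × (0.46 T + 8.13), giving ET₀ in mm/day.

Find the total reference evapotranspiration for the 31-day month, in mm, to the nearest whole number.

ET₀ = 0.28 × (0.46 × 25.9 + 8.13) = 0.28 × 20.044 = 5.6123 mm/d
Monthly total = 5.6123 × 31 = 173.981 mm

174 mm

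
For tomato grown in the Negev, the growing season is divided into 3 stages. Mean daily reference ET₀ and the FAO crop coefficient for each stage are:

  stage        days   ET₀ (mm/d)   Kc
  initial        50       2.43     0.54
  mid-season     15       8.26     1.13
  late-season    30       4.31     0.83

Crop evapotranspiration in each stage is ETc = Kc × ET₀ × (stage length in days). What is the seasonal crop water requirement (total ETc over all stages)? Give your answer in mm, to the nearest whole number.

313 mm

initial: 0.54 × 2.43 × 50 = 65.61 mm
mid-season: 1.13 × 8.26 × 15 = 140.01 mm
late-season: 0.83 × 4.31 × 30 = 107.32 mm
Seasonal total = 312.94 mm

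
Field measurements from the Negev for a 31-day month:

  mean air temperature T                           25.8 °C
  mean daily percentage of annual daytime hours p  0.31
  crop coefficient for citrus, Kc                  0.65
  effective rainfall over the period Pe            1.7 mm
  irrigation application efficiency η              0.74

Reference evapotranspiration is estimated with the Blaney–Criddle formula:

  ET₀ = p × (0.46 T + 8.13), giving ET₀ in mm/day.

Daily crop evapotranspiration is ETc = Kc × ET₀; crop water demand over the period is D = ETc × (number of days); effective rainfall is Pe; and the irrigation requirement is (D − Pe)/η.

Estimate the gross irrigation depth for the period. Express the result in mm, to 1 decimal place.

ET₀ = 0.31 × (0.46 × 25.8 + 8.13) = 0.31 × 19.998 = 6.1994 mm/d
ETc = Kc × ET₀ = 0.65 × 6.1994 = 4.0296 mm/d
Crop demand D = ETc × 31 d = 4.0296 × 31 = 124.918 mm
D − Pe = 124.918 − 1.7 = 123.218 mm
Gross irrigation = 123.218 / 0.74 = 166.511 mm

166.5 mm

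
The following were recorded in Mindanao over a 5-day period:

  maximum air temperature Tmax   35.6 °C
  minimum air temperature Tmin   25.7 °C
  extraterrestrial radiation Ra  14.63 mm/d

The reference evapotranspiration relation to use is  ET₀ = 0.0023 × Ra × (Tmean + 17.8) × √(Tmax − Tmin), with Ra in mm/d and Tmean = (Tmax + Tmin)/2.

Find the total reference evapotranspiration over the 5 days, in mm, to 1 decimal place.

25.6 mm

Tmean = (35.6 + 25.7)/2 = 30.65 °C
ET₀ = 0.0023 × 14.63 × (30.65 + 17.8) × √9.9 = 0.0023 × 14.63 × 48.45 × 3.1464 = 5.1296 mm/d
Over 5 days: 5.1296 × 5 = 25.648 mm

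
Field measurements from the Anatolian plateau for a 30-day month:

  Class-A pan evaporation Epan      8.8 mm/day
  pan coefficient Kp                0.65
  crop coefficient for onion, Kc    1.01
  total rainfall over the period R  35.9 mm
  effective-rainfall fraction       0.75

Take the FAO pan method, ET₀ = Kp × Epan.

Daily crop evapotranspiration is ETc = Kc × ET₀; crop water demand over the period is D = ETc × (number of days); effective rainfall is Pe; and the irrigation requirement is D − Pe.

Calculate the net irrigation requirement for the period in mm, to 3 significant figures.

ET₀ = 0.65 × 8.8 = 5.7200 mm/d
ETc = Kc × ET₀ = 1.01 × 5.7200 = 5.7772 mm/d
Crop demand D = ETc × 30 d = 5.7772 × 30 = 173.316 mm
Pe = 0.75 × 35.9 = 26.925 mm
D − Pe = 173.316 − 26.925 = 146.391 mm

146 mm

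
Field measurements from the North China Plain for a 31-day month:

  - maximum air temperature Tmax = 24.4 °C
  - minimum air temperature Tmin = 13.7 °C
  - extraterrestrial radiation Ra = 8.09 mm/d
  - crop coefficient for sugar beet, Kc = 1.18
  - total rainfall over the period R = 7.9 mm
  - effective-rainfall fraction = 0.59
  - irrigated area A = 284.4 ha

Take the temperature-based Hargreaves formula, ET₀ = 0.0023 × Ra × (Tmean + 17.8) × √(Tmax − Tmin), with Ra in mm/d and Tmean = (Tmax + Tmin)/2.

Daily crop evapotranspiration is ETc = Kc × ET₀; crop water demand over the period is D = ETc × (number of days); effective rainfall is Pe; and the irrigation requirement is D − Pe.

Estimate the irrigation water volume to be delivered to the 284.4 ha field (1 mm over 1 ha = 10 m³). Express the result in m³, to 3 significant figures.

220000 m³

Tmean = (24.4 + 13.7)/2 = 19.05 °C
ET₀ = 0.0023 × 8.09 × (19.05 + 17.8) × √10.7 = 0.0023 × 8.09 × 36.85 × 3.2711 = 2.2429 mm/d
ETc = Kc × ET₀ = 1.18 × 2.2429 = 2.6466 mm/d
Crop demand D = ETc × 31 d = 2.6466 × 31 = 82.045 mm
Pe = 0.59 × 7.9 = 4.661 mm
D − Pe = 82.045 − 4.661 = 77.384 mm
Volume = 77.384 mm × 284.4 ha × 10 = 220080.1 m³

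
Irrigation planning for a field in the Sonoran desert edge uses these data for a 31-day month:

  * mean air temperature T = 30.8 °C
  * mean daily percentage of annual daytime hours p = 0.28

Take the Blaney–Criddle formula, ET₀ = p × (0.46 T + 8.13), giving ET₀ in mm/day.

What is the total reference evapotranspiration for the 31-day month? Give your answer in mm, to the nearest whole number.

194 mm

ET₀ = 0.28 × (0.46 × 30.8 + 8.13) = 0.28 × 22.298 = 6.2434 mm/d
Monthly total = 6.2434 × 31 = 193.545 mm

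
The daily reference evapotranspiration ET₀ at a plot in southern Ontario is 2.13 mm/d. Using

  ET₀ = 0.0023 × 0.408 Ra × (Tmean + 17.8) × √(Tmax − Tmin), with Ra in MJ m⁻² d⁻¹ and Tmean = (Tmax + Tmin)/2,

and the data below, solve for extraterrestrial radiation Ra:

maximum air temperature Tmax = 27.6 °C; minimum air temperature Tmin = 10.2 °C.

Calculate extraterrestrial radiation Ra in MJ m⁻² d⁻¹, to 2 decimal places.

14.83 MJ m⁻² d⁻¹

Tmean = (27.6+10.2)/2 = 18.90 °C; ΔT = 17.4
Ra = ET₀ / [0.0023 × 0.408 × (Tmean+17.8) × √ΔT]
   = 2.13 / (0.0023 × 0.408 × 36.70 × 4.1713) = 14.827 MJ m⁻² d⁻¹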